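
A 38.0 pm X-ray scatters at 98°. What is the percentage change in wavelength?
7.2737%

Calculate the Compton shift:
Δλ = λ_C(1 - cos(98°))
Δλ = 2.4263 × (1 - cos(98°))
Δλ = 2.4263 × 1.1392
Δλ = 2.7640 pm

Percentage change:
(Δλ/λ₀) × 100 = (2.7640/38.0) × 100
= 7.2737%

(Intermediate values are shown rounded; full precision is carried through to the final answer.)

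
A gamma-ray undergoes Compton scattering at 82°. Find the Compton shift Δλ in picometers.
2.0886 pm

Using the Compton scattering formula:
Δλ = λ_C(1 - cos θ)

where λ_C = h/(m_e·c) ≈ 2.4263 pm is the Compton wavelength of an electron.

For θ = 82°:
cos(82°) = 0.1392
1 - cos(82°) = 0.8608

Δλ = 2.4263 × 0.8608
Δλ = 2.0886 pm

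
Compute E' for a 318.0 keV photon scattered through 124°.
161.3966 keV

First convert energy to wavelength:
λ = hc/E, with hc ≈ 1239.842 keV·pm (i.e. 1239.842 eV·nm)

For E = 318.0 keV = 318000 eV:
λ = 1239.842 keV·pm / 318.0 keV
λ = 3.8989 pm

Calculate the Compton shift:
Δλ = λ_C(1 - cos(124°)) = 2.4263 × 1.5592
Δλ = 3.7831 pm

Final wavelength:
λ' = 3.8989 + 3.7831 = 7.6820 pm

Final energy:
E' = hc/λ' = 1239.842 / 7.6820 = 161.3966 keV

(Intermediate values are shown rounded; full precision is carried through to the final answer.)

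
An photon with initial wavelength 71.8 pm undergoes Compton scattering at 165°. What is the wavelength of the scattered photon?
76.5699 pm

Using the Compton scattering formula:
λ' = λ + Δλ = λ + λ_C(1 - cos θ)

Given:
- Initial wavelength λ = 71.8 pm
- Scattering angle θ = 165°
- Compton wavelength λ_C ≈ 2.4263 pm

Calculate the shift:
Δλ = 2.4263 × (1 - cos(165°))
Δλ = 2.4263 × 1.9659
Δλ = 4.7699 pm

Final wavelength:
λ' = 71.8 + 4.7699 = 76.5699 pm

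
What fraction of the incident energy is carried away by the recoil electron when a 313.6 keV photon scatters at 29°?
0.0714 (or 7.14%)

Calculate initial and final photon energies:

Initial: E₀ = 313.6 keV → λ₀ = 3.9536 pm
Compton shift: Δλ = 0.3042 pm
Final wavelength: λ' = 4.2578 pm
Final energy: E' = 291.1938 keV

Fractional energy loss:
(E₀ - E')/E₀ = (313.6000 - 291.1938)/313.6000
= 22.4062/313.6000
= 0.0714
= 7.14%

(Intermediate values are shown rounded; full precision is carried through to the final answer.)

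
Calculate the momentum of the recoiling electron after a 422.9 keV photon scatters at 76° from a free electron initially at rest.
2.3491e-22 kg·m/s

The electron is initially at rest, so by conservation of momentum:
p⃗_e = p⃗₀ − p⃗'  (incident photon momentum minus scattered photon momentum)

Photon momentum magnitudes (p = h/λ = E/c):
λ₀ = hc/E₀ = 2.9318 pm → p₀ = h/λ₀ = 2.2601e-22 kg·m/s
Δλ = λ_C(1 − cos 76°) = 1.8393 pm
λ' = 4.7711 pm → p' = h/λ' = 1.3888e-22 kg·m/s

The scattered photon makes angle θ = 76° with the incident direction, so by the law of cosines:
|p⃗_e|² = p₀² + p'² − 2p₀p'cos θ
|p⃗_e|² = (2.2601e-22)² + (1.3888e-22)² − 2·2.2601e-22·1.3888e-22·cos(76°)
|p⃗_e| = 2.3491e-22 kg·m/s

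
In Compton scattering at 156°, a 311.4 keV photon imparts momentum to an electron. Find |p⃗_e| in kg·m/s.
2.3866e-22 kg·m/s

The electron is initially at rest, so by conservation of momentum:
p⃗_e = p⃗₀ − p⃗'  (incident photon momentum minus scattered photon momentum)

Photon momentum magnitudes (p = h/λ = E/c):
λ₀ = hc/E₀ = 3.9815 pm → p₀ = h/λ₀ = 1.6642e-22 kg·m/s
Δλ = λ_C(1 − cos 156°) = 4.6429 pm
λ' = 8.6244 pm → p' = h/λ' = 7.6830e-23 kg·m/s

The scattered photon makes angle θ = 156° with the incident direction, so by the law of cosines:
|p⃗_e|² = p₀² + p'² − 2p₀p'cos θ
|p⃗_e|² = (1.6642e-22)² + (7.6830e-23)² − 2·1.6642e-22·7.6830e-23·cos(156°)
|p⃗_e| = 2.3866e-22 kg·m/s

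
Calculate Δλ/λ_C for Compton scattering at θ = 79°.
0.8092 λ_C

The Compton shift formula is:
Δλ = λ_C(1 - cos θ)

Dividing both sides by λ_C:
Δλ/λ_C = 1 - cos θ

For θ = 79°:
Δλ/λ_C = 1 - cos(79°)
Δλ/λ_C = 1 - 0.1908
Δλ/λ_C = 0.8092

This means the shift is 0.8092 × λ_C = 1.9633 pm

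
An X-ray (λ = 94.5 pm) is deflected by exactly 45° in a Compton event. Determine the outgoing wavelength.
95.2106 pm

Using the Compton formula: λ' = λ + λ_C(1 − cos θ)

For θ = 45°, cos θ = √2/2 (exact) ≈ 0.7071, so:
1 − cos 45° = 1 − (√2/2) ≈ 0.2929

Δλ = λ_C × 0.2929 = 2.4263 × 0.2929 = 0.7106 pm

λ' = 94.5 + 0.7106 = 95.2106 pm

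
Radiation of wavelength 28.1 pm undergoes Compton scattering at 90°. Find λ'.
30.5263 pm

Using the Compton formula: λ' = λ + λ_C(1 − cos θ)

For θ = 90°, cos θ = 0 (exact) = 0.0000, so:
1 − cos 90° = 1 − (0) = 1.0000

Δλ = λ_C × 1.0000 = 2.4263 × 1.0000 = 2.4263 pm

λ' = 28.1 + 2.4263 = 30.5263 pm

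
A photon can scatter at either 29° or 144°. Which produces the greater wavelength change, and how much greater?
144° produces the larger shift by a factor of 14.428

Calculate both shifts using Δλ = λ_C(1 - cos θ):

For θ₁ = 29°:
Δλ₁ = 2.4263 × (1 - cos(29°))
Δλ₁ = 2.4263 × 0.1254
Δλ₁ = 0.3042 pm

For θ₂ = 144°:
Δλ₂ = 2.4263 × (1 - cos(144°))
Δλ₂ = 2.4263 × 1.8090
Δλ₂ = 4.3892 pm

The 144° angle produces the larger shift.
Ratio: 4.3892/0.3042 = 14.428

(Intermediate values are shown rounded; full precision is carried through to the final answer.)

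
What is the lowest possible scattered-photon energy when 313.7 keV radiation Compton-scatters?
140.8121 keV (at θ = 180°)

The scattered photon has minimum energy when its wavelength is maximum, i.e., when the Compton shift Δλ = λ_C(1 − cos θ) is maximum. This occurs at θ = 180° (backscattering), giving Δλ_max = 2λ_C = 4.8526 pm.

Initial wavelength: λ₀ = hc/E₀ = 3.9523 pm
Maximum final wavelength: λ'_max = λ₀ + 2λ_C = 3.9523 + 4.8526 = 8.8049 pm
Minimum final energy: E'_min = hc/λ'_max = 140.8121 keV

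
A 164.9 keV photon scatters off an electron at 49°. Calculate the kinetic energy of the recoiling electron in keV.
16.4738 keV

By energy conservation: K_e = E_initial - E_final

First find the scattered photon energy:
Initial wavelength: λ = hc/E = 7.5188 pm
Compton shift: Δλ = λ_C(1 - cos(49°)) = 0.8345 pm
Final wavelength: λ' = 7.5188 + 0.8345 = 8.3533 pm
Final photon energy: E' = hc/λ' = 148.4262 keV

Electron kinetic energy:
K_e = E - E' = 164.9000 - 148.4262 = 16.4738 keV

(Intermediate values are shown rounded; full precision is carried through to the final answer.)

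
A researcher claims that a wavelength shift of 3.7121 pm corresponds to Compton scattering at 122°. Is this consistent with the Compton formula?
Yes, consistent

Calculate the expected shift for θ = 122°:

Δλ_expected = λ_C(1 - cos(122°))
Δλ_expected = 2.4263 × (1 - cos(122°))
Δλ_expected = 2.4263 × 1.5299
Δλ_expected = 3.7121 pm

Given shift: 3.7121 pm
Expected shift: 3.7121 pm
Difference: 0.0000 pm

The values match. This is consistent with Compton scattering at the stated angle.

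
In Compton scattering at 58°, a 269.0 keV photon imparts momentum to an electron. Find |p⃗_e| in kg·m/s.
1.2802e-22 kg·m/s

The electron is initially at rest, so by conservation of momentum:
p⃗_e = p⃗₀ − p⃗'  (incident photon momentum minus scattered photon momentum)

Photon momentum magnitudes (p = h/λ = E/c):
λ₀ = hc/E₀ = 4.6091 pm → p₀ = h/λ₀ = 1.4376e-22 kg·m/s
Δλ = λ_C(1 − cos 58°) = 1.1406 pm
λ' = 5.7496 pm → p' = h/λ' = 1.1524e-22 kg·m/s

The scattered photon makes angle θ = 58° with the incident direction, so by the law of cosines:
|p⃗_e|² = p₀² + p'² − 2p₀p'cos θ
|p⃗_e|² = (1.4376e-22)² + (1.1524e-22)² − 2·1.4376e-22·1.1524e-22·cos(58°)
|p⃗_e| = 1.2802e-22 kg·m/s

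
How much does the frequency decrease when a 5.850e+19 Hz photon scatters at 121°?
2.444e+19 Hz (decrease)

Convert frequency to wavelength (c = 299792458 m/s):
λ₀ = c/f₀ = 299792458/5.850e+19 = 5.1246574e-12 m = 5.1247 pm

Calculate Compton shift:
Δλ = λ_C(1 - cos(121°)) = 3.6760 pm

Final wavelength:
λ' = λ₀ + Δλ = 5.1247 + 3.6760 = 8.8006 pm

Final frequency:
f' = c/λ' = 299792458/8.8006098e-12 = 3.4064964e+19 Hz

Frequency shift (decrease):
Δf = f₀ - f' = 5.850e+19 - 3.4064964e+19 = 2.444e+19 Hz

(Intermediate values are shown rounded; full precision is carried through to the final answer.)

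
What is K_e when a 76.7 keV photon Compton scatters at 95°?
10.7601 keV

By energy conservation: K_e = E_initial - E_final

First find the scattered photon energy:
Initial wavelength: λ = hc/E = 16.1648 pm
Compton shift: Δλ = λ_C(1 - cos(95°)) = 2.6378 pm
Final wavelength: λ' = 16.1648 + 2.6378 = 18.8026 pm
Final photon energy: E' = hc/λ' = 65.9399 keV

Electron kinetic energy:
K_e = E - E' = 76.7000 - 65.9399 = 10.7601 keV

(Intermediate values are shown rounded; full precision is carried through to the final answer.)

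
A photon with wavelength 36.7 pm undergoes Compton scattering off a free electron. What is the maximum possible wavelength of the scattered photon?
41.5526 pm (at θ = 180°)

The Compton shift is Δλ = λ_C(1 − cos θ).

Since cos θ ranges from −1 to 1, the factor (1 − cos θ) ranges from 0 to 2; the maximum shift occurs at θ = 180° (backscattering):
Δλ_max = 2λ_C = 2 × 2.4263 pm = 4.8526 pm

Maximum scattered wavelength:
λ'_max = λ₀ + Δλ_max = 36.7 + 4.8526 = 41.5526 pm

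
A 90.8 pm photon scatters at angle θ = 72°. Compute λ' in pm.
92.4765 pm

Using the Compton scattering formula:
λ' = λ + Δλ = λ + λ_C(1 - cos θ)

Given:
- Initial wavelength λ = 90.8 pm
- Scattering angle θ = 72°
- Compton wavelength λ_C ≈ 2.4263 pm

Calculate the shift:
Δλ = 2.4263 × (1 - cos(72°))
Δλ = 2.4263 × 0.6910
Δλ = 1.6765 pm

Final wavelength:
λ' = 90.8 + 1.6765 = 92.4765 pm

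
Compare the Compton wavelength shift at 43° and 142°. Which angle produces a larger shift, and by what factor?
142° produces the larger shift by a factor of 6.656

Calculate both shifts using Δλ = λ_C(1 - cos θ):

For θ₁ = 43°:
Δλ₁ = 2.4263 × (1 - cos(43°))
Δλ₁ = 2.4263 × 0.2686
Δλ₁ = 0.6518 pm

For θ₂ = 142°:
Δλ₂ = 2.4263 × (1 - cos(142°))
Δλ₂ = 2.4263 × 1.7880
Δλ₂ = 4.3383 pm

The 142° angle produces the larger shift.
Ratio: 4.3383/0.6518 = 6.656

(Intermediate values are shown rounded; full precision is carried through to the final answer.)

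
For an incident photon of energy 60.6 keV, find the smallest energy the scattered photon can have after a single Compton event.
48.9823 keV (at θ = 180°)

The scattered photon has minimum energy when its wavelength is maximum, i.e., when the Compton shift Δλ = λ_C(1 − cos θ) is maximum. This occurs at θ = 180° (backscattering), giving Δλ_max = 2λ_C = 4.8526 pm.

Initial wavelength: λ₀ = hc/E₀ = 20.4594 pm
Maximum final wavelength: λ'_max = λ₀ + 2λ_C = 20.4594 + 4.8526 = 25.3121 pm
Minimum final energy: E'_min = hc/λ'_max = 48.9823 keV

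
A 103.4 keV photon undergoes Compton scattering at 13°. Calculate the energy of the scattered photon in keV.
102.8665 keV

First convert energy to wavelength:
λ = hc/E, with hc ≈ 1239.842 keV·pm (i.e. 1239.842 eV·nm)

For E = 103.4 keV = 103400 eV:
λ = 1239.842 keV·pm / 103.4 keV
λ = 11.9907 pm

Calculate the Compton shift:
Δλ = λ_C(1 - cos(13°)) = 2.4263 × 0.0256
Δλ = 0.0622 pm

Final wavelength:
λ' = 11.9907 + 0.0622 = 12.0529 pm

Final energy:
E' = hc/λ' = 1239.842 / 12.0529 = 102.8665 keV

(Intermediate values are shown rounded; full precision is carried through to the final answer.)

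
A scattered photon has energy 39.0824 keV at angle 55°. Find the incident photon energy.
40.4000 keV

Convert final energy to wavelength (hc ≈ 1239.842 keV·pm):
λ' = hc/E' = 1239.842 / 39.0824 = 31.7238 pm

Calculate the Compton shift:
Δλ = λ_C(1 - cos(55°))
Δλ = 2.4263 × (1 - cos(55°))
Δλ = 1.0346 pm

Initial wavelength:
λ = λ' - Δλ = 31.7238 - 1.0346 = 30.6892 pm

Initial energy:
E = hc/λ = 1239.842 / 30.6892 = 40.4000 keV

(Intermediate values are shown rounded; full precision is carried through to the final answer.)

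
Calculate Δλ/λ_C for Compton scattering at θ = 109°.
1.3256 λ_C

The Compton shift formula is:
Δλ = λ_C(1 - cos θ)

Dividing both sides by λ_C:
Δλ/λ_C = 1 - cos θ

For θ = 109°:
Δλ/λ_C = 1 - cos(109°)
Δλ/λ_C = 1 - -0.3256
Δλ/λ_C = 1.3256

This means the shift is 1.3256 × λ_C = 3.2162 pm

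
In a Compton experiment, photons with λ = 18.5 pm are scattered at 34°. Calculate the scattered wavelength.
18.9148 pm

Using the Compton scattering formula:
λ' = λ + Δλ = λ + λ_C(1 - cos θ)

Given:
- Initial wavelength λ = 18.5 pm
- Scattering angle θ = 34°
- Compton wavelength λ_C ≈ 2.4263 pm

Calculate the shift:
Δλ = 2.4263 × (1 - cos(34°))
Δλ = 2.4263 × 0.1710
Δλ = 0.4148 pm

Final wavelength:
λ' = 18.5 + 0.4148 = 18.9148 pm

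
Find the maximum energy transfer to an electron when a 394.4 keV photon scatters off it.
239.3468 keV

Maximum energy transfer occurs at θ = 180° (backscattering).

Initial photon: E₀ = 394.4 keV → λ₀ = 3.1436 pm

Maximum Compton shift (at 180°):
Δλ_max = 2λ_C = 2 × 2.4263 = 4.8526 pm

Final wavelength:
λ' = 3.1436 + 4.8526 = 7.9962 pm

Minimum photon energy (maximum energy to electron):
E'_min = hc/λ' = 155.0532 keV

Maximum electron kinetic energy:
K_max = E₀ - E'_min = 394.4000 - 155.0532 = 239.3468 keV

(Intermediate values are shown rounded; full precision is carried through to the final answer.)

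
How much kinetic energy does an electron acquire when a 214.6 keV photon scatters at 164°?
96.9242 keV

By energy conservation: K_e = E_initial - E_final

First find the scattered photon energy:
Initial wavelength: λ = hc/E = 5.7775 pm
Compton shift: Δλ = λ_C(1 - cos(164°)) = 4.7586 pm
Final wavelength: λ' = 5.7775 + 4.7586 = 10.5361 pm
Final photon energy: E' = hc/λ' = 117.6758 keV

Electron kinetic energy:
K_e = E - E' = 214.6000 - 117.6758 = 96.9242 keV

(Intermediate values are shown rounded; full precision is carried through to the final answer.)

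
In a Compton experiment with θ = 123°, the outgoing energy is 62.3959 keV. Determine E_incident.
76.8999 keV

Convert final energy to wavelength (hc ≈ 1239.842 keV·pm):
λ' = hc/E' = 1239.842 / 62.3959 = 19.8706 pm

Calculate the Compton shift:
Δλ = λ_C(1 - cos(123°))
Δλ = 2.4263 × (1 - cos(123°))
Δλ = 3.7478 pm

Initial wavelength:
λ = λ' - Δλ = 19.8706 - 3.7478 = 16.1228 pm

Initial energy:
E = hc/λ = 1239.842 / 16.1228 = 76.8999 keV

(Intermediate values are shown rounded; full precision is carried through to the final answer.)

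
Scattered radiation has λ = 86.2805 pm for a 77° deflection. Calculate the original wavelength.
84.4000 pm

From λ' = λ + Δλ, we have λ = λ' - Δλ

First calculate the Compton shift:
Δλ = λ_C(1 - cos θ)
Δλ = 2.4263 × (1 - cos(77°))
Δλ = 2.4263 × 0.7750
Δλ = 1.8805 pm

Initial wavelength:
λ = λ' - Δλ
λ = 86.2805 - 1.8805
λ = 84.4000 pm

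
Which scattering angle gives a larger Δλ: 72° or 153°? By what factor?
153° produces the larger shift by a factor of 2.737

Calculate both shifts using Δλ = λ_C(1 - cos θ):

For θ₁ = 72°:
Δλ₁ = 2.4263 × (1 - cos(72°))
Δλ₁ = 2.4263 × 0.6910
Δλ₁ = 1.6765 pm

For θ₂ = 153°:
Δλ₂ = 2.4263 × (1 - cos(153°))
Δλ₂ = 2.4263 × 1.8910
Δλ₂ = 4.5882 pm

The 153° angle produces the larger shift.
Ratio: 4.5882/1.6765 = 2.737

(Intermediate values are shown rounded; full precision is carried through to the final answer.)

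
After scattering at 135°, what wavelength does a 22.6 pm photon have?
26.7420 pm

Using the Compton scattering formula:
λ' = λ + Δλ = λ + λ_C(1 - cos θ)

Given:
- Initial wavelength λ = 22.6 pm
- Scattering angle θ = 135°
- Compton wavelength λ_C ≈ 2.4263 pm

Calculate the shift:
Δλ = 2.4263 × (1 - cos(135°))
Δλ = 2.4263 × 1.7071
Δλ = 4.1420 pm

Final wavelength:
λ' = 22.6 + 4.1420 = 26.7420 pm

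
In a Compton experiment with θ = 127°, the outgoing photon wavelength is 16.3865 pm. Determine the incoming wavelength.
12.5000 pm

From λ' = λ + Δλ, we have λ = λ' - Δλ

First calculate the Compton shift:
Δλ = λ_C(1 - cos θ)
Δλ = 2.4263 × (1 - cos(127°))
Δλ = 2.4263 × 1.6018
Δλ = 3.8865 pm

Initial wavelength:
λ = λ' - Δλ
λ = 16.3865 - 3.8865
λ = 12.5000 pm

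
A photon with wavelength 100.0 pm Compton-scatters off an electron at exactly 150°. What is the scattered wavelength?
104.5276 pm

Using the Compton formula: λ' = λ + λ_C(1 − cos θ)

For θ = 150°, cos θ = -√3/2 (exact) ≈ -0.8660, so:
1 − cos 150° = 1 − (-√3/2) ≈ 1.8660

Δλ = λ_C × 1.8660 = 2.4263 × 1.8660 = 4.5276 pm

λ' = 100.0 + 4.5276 = 104.5276 pm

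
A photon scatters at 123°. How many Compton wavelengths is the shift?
1.5446 λ_C

The Compton shift formula is:
Δλ = λ_C(1 - cos θ)

Dividing both sides by λ_C:
Δλ/λ_C = 1 - cos θ

For θ = 123°:
Δλ/λ_C = 1 - cos(123°)
Δλ/λ_C = 1 - -0.5446
Δλ/λ_C = 1.5446

This means the shift is 1.5446 × λ_C = 3.7478 pm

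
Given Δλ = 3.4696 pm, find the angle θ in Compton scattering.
115.47°

From the Compton formula Δλ = λ_C(1 - cos θ), we can solve for θ:

cos θ = 1 - Δλ/λ_C

Given:
- Δλ = 3.4696 pm
- λ_C = h/(m_e·c) ≈ 2.42631024 pm

cos θ = 1 - 3.4696/2.42631024
cos θ = 1 - 1.429990
cos θ = -0.429990

θ = arccos(-0.429990)
θ = 115.47°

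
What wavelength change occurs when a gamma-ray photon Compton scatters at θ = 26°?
0.2456 pm

Using the Compton scattering formula:
Δλ = λ_C(1 - cos θ)

where λ_C = h/(m_e·c) ≈ 2.4263 pm is the Compton wavelength of an electron.

For θ = 26°:
cos(26°) = 0.8988
1 - cos(26°) = 0.1012

Δλ = 2.4263 × 0.1012
Δλ = 0.2456 pm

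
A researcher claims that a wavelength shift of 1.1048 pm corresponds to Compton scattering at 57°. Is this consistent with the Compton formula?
Yes, consistent

Calculate the expected shift for θ = 57°:

Δλ_expected = λ_C(1 - cos(57°))
Δλ_expected = 2.4263 × (1 - cos(57°))
Δλ_expected = 2.4263 × 0.4554
Δλ_expected = 1.1048 pm

Given shift: 1.1048 pm
Expected shift: 1.1048 pm
Difference: 0.0000 pm

The values match. This is consistent with Compton scattering at the stated angle.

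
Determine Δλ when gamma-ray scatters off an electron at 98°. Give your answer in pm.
2.7640 pm

Using the Compton scattering formula:
Δλ = λ_C(1 - cos θ)

where λ_C = h/(m_e·c) ≈ 2.4263 pm is the Compton wavelength of an electron.

For θ = 98°:
cos(98°) = -0.1392
1 - cos(98°) = 1.1392

Δλ = 2.4263 × 1.1392
Δλ = 2.7640 pm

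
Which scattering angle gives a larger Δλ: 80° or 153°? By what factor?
153° produces the larger shift by a factor of 2.288

Calculate both shifts using Δλ = λ_C(1 - cos θ):

For θ₁ = 80°:
Δλ₁ = 2.4263 × (1 - cos(80°))
Δλ₁ = 2.4263 × 0.8264
Δλ₁ = 2.0050 pm

For θ₂ = 153°:
Δλ₂ = 2.4263 × (1 - cos(153°))
Δλ₂ = 2.4263 × 1.8910
Δλ₂ = 4.5882 pm

The 153° angle produces the larger shift.
Ratio: 4.5882/2.0050 = 2.288

(Intermediate values are shown rounded; full precision is carried through to the final answer.)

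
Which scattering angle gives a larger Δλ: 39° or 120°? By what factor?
120° produces the larger shift by a factor of 6.731

Calculate both shifts using Δλ = λ_C(1 - cos θ):

For θ₁ = 39°:
Δλ₁ = 2.4263 × (1 - cos(39°))
Δλ₁ = 2.4263 × 0.2229
Δλ₁ = 0.5407 pm

For θ₂ = 120°:
Δλ₂ = 2.4263 × (1 - cos(120°))
Δλ₂ = 2.4263 × 1.5000
Δλ₂ = 3.6395 pm

The 120° angle produces the larger shift.
Ratio: 3.6395/0.5407 = 6.731

(Intermediate values are shown rounded; full precision is carried through to the final answer.)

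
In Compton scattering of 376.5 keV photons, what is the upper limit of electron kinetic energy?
224.2917 keV

Maximum energy transfer occurs at θ = 180° (backscattering).

Initial photon: E₀ = 376.5 keV → λ₀ = 3.2931 pm

Maximum Compton shift (at 180°):
Δλ_max = 2λ_C = 2 × 2.4263 = 4.8526 pm

Final wavelength:
λ' = 3.2931 + 4.8526 = 8.1457 pm

Minimum photon energy (maximum energy to electron):
E'_min = hc/λ' = 152.2083 keV

Maximum electron kinetic energy:
K_max = E₀ - E'_min = 376.5000 - 152.2083 = 224.2917 keV

(Intermediate values are shown rounded; full precision is carried through to the final answer.)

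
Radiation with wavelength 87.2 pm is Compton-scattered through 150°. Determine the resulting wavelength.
91.7276 pm

Using the Compton scattering formula:
λ' = λ + Δλ = λ + λ_C(1 - cos θ)

Given:
- Initial wavelength λ = 87.2 pm
- Scattering angle θ = 150°
- Compton wavelength λ_C ≈ 2.4263 pm

Calculate the shift:
Δλ = 2.4263 × (1 - cos(150°))
Δλ = 2.4263 × 1.8660
Δλ = 4.5276 pm

Final wavelength:
λ' = 87.2 + 4.5276 = 91.7276 pm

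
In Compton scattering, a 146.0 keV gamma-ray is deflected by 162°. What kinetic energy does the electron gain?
52.2568 keV

By energy conservation: K_e = E_initial - E_final

First find the scattered photon energy:
Initial wavelength: λ = hc/E = 8.4921 pm
Compton shift: Δλ = λ_C(1 - cos(162°)) = 4.7339 pm
Final wavelength: λ' = 8.4921 + 4.7339 = 13.2259 pm
Final photon energy: E' = hc/λ' = 93.7432 keV

Electron kinetic energy:
K_e = E - E' = 146.0000 - 93.7432 = 52.2568 keV

(Intermediate values are shown rounded; full precision is carried through to the final answer.)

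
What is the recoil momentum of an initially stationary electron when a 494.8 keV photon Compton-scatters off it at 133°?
3.4107e-22 kg·m/s

The electron is initially at rest, so by conservation of momentum:
p⃗_e = p⃗₀ − p⃗'  (incident photon momentum minus scattered photon momentum)

Photon momentum magnitudes (p = h/λ = E/c):
λ₀ = hc/E₀ = 2.5057 pm → p₀ = h/λ₀ = 2.6444e-22 kg·m/s
Δλ = λ_C(1 − cos 133°) = 4.0810 pm
λ' = 6.5868 pm → p' = h/λ' = 1.0060e-22 kg·m/s

The scattered photon makes angle θ = 133° with the incident direction, so by the law of cosines:
|p⃗_e|² = p₀² + p'² − 2p₀p'cos θ
|p⃗_e|² = (2.6444e-22)² + (1.0060e-22)² − 2·2.6444e-22·1.0060e-22·cos(133°)
|p⃗_e| = 3.4107e-22 kg·m/s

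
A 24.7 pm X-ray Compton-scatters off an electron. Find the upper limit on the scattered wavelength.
29.5526 pm (at θ = 180°)

The Compton shift is Δλ = λ_C(1 − cos θ).

Since cos θ ranges from −1 to 1, the factor (1 − cos θ) ranges from 0 to 2; the maximum shift occurs at θ = 180° (backscattering):
Δλ_max = 2λ_C = 2 × 2.4263 pm = 4.8526 pm

Maximum scattered wavelength:
λ'_max = λ₀ + Δλ_max = 24.7 + 4.8526 = 29.5526 pm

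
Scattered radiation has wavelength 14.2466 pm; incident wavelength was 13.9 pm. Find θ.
31.00°

First find the wavelength shift:
Δλ = λ' - λ = 14.2466 - 13.9 = 0.3466 pm

Using Δλ = λ_C(1 - cos θ), with λ_C = h/(m_e·c) ≈ 2.42631024 pm:
cos θ = 1 - Δλ/λ_C
cos θ = 1 - 0.3466/2.42631024
cos θ = 0.857149

θ = arccos(0.857149)
θ = 31.00°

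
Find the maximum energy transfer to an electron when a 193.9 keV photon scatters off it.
83.6610 keV

Maximum energy transfer occurs at θ = 180° (backscattering).

Initial photon: E₀ = 193.9 keV → λ₀ = 6.3942 pm

Maximum Compton shift (at 180°):
Δλ_max = 2λ_C = 2 × 2.4263 = 4.8526 pm

Final wavelength:
λ' = 6.3942 + 4.8526 = 11.2469 pm

Minimum photon energy (maximum energy to electron):
E'_min = hc/λ' = 110.2390 keV

Maximum electron kinetic energy:
K_max = E₀ - E'_min = 193.9000 - 110.2390 = 83.6610 keV

(Intermediate values are shown rounded; full precision is carried through to the final answer.)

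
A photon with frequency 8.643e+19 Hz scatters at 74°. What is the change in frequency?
2.907e+19 Hz (decrease)

Convert frequency to wavelength (c = 299792458 m/s):
λ₀ = c/f₀ = 299792458/8.643e+19 = 3.4686157e-12 m = 3.4686 pm

Calculate Compton shift:
Δλ = λ_C(1 - cos(74°)) = 1.7575 pm

Final wavelength:
λ' = λ₀ + Δλ = 3.4686 + 1.7575 = 5.2261 pm

Final frequency:
f' = c/λ' = 299792458/5.2261442e-12 = 5.7363985e+19 Hz

Frequency shift (decrease):
Δf = f₀ - f' = 8.643e+19 - 5.7363985e+19 = 2.907e+19 Hz

(Intermediate values are shown rounded; full precision is carried through to the final answer.)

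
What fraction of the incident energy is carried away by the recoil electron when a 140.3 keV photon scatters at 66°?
0.1401 (or 14.01%)

Calculate initial and final photon energies:

Initial: E₀ = 140.3 keV → λ₀ = 8.8371 pm
Compton shift: Δλ = 1.4394 pm
Final wavelength: λ' = 10.2765 pm
Final energy: E' = 120.6481 keV

Fractional energy loss:
(E₀ - E')/E₀ = (140.3000 - 120.6481)/140.3000
= 19.6519/140.3000
= 0.1401
= 14.01%

(Intermediate values are shown rounded; full precision is carried through to the final answer.)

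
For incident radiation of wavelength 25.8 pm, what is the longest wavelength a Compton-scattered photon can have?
30.6526 pm (at θ = 180°)

The Compton shift is Δλ = λ_C(1 − cos θ).

Since cos θ ranges from −1 to 1, the factor (1 − cos θ) ranges from 0 to 2; the maximum shift occurs at θ = 180° (backscattering):
Δλ_max = 2λ_C = 2 × 2.4263 pm = 4.8526 pm

Maximum scattered wavelength:
λ'_max = λ₀ + Δλ_max = 25.8 + 4.8526 = 30.6526 pm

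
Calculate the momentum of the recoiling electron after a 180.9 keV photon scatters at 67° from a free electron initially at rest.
9.8299e-23 kg·m/s

The electron is initially at rest, so by conservation of momentum:
p⃗_e = p⃗₀ − p⃗'  (incident photon momentum minus scattered photon momentum)

Photon momentum magnitudes (p = h/λ = E/c):
λ₀ = hc/E₀ = 6.8537 pm → p₀ = h/λ₀ = 9.6678e-23 kg·m/s
Δλ = λ_C(1 − cos 67°) = 1.4783 pm
λ' = 8.3320 pm → p' = h/λ' = 7.9525e-23 kg·m/s

The scattered photon makes angle θ = 67° with the incident direction, so by the law of cosines:
|p⃗_e|² = p₀² + p'² − 2p₀p'cos θ
|p⃗_e|² = (9.6678e-23)² + (7.9525e-23)² − 2·9.6678e-23·7.9525e-23·cos(67°)
|p⃗_e| = 9.8299e-23 kg·m/s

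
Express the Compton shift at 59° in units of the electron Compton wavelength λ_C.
0.4850 λ_C

The Compton shift formula is:
Δλ = λ_C(1 - cos θ)

Dividing both sides by λ_C:
Δλ/λ_C = 1 - cos θ

For θ = 59°:
Δλ/λ_C = 1 - cos(59°)
Δλ/λ_C = 1 - 0.5150
Δλ/λ_C = 0.4850

This means the shift is 0.4850 × λ_C = 1.1767 pm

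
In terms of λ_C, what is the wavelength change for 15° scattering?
0.0341 λ_C

The Compton shift formula is:
Δλ = λ_C(1 - cos θ)

Dividing both sides by λ_C:
Δλ/λ_C = 1 - cos θ

For θ = 15°:
Δλ/λ_C = 1 - cos(15°)
Δλ/λ_C = 1 - 0.9659
Δλ/λ_C = 0.0341

This means the shift is 0.0341 × λ_C = 0.0827 pm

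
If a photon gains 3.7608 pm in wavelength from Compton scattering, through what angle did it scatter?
123.37°

From the Compton formula Δλ = λ_C(1 - cos θ), we can solve for θ:

cos θ = 1 - Δλ/λ_C

Given:
- Δλ = 3.7608 pm
- λ_C = h/(m_e·c) ≈ 2.42631024 pm

cos θ = 1 - 3.7608/2.42631024
cos θ = 1 - 1.550008
cos θ = -0.550008

θ = arccos(-0.550008)
θ = 123.37°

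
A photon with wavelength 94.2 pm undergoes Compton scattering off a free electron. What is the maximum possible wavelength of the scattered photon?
99.0526 pm (at θ = 180°)

The Compton shift is Δλ = λ_C(1 − cos θ).

Since cos θ ranges from −1 to 1, the factor (1 − cos θ) ranges from 0 to 2; the maximum shift occurs at θ = 180° (backscattering):
Δλ_max = 2λ_C = 2 × 2.4263 pm = 4.8526 pm

Maximum scattered wavelength:
λ'_max = λ₀ + Δλ_max = 94.2 + 4.8526 = 99.0526 pm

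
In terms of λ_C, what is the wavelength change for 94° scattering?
1.0698 λ_C

The Compton shift formula is:
Δλ = λ_C(1 - cos θ)

Dividing both sides by λ_C:
Δλ/λ_C = 1 - cos θ

For θ = 94°:
Δλ/λ_C = 1 - cos(94°)
Δλ/λ_C = 1 - -0.0698
Δλ/λ_C = 1.0698

This means the shift is 1.0698 × λ_C = 2.5956 pm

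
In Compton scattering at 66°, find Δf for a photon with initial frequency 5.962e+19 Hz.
1.327e+19 Hz (decrease)

Convert frequency to wavelength (c = 299792458 m/s):
λ₀ = c/f₀ = 299792458/5.962e+19 = 5.0283874e-12 m = 5.0284 pm

Calculate Compton shift:
Δλ = λ_C(1 - cos(66°)) = 1.4394 pm

Final wavelength:
λ' = λ₀ + Δλ = 5.0284 + 1.4394 = 6.4678 pm

Final frequency:
f' = c/λ' = 299792458/6.4678284e-12 = 4.6351332e+19 Hz

Frequency shift (decrease):
Δf = f₀ - f' = 5.962e+19 - 4.6351332e+19 = 1.327e+19 Hz

(Intermediate values are shown rounded; full precision is carried through to the final answer.)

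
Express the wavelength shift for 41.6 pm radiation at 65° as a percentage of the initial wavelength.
3.3676%

Calculate the Compton shift:
Δλ = λ_C(1 - cos(65°))
Δλ = 2.4263 × (1 - cos(65°))
Δλ = 2.4263 × 0.5774
Δλ = 1.4009 pm

Percentage change:
(Δλ/λ₀) × 100 = (1.4009/41.6) × 100
= 3.3676%

(Intermediate values are shown rounded; full precision is carried through to the final answer.)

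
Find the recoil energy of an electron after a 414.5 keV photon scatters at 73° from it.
151.1577 keV

By energy conservation: K_e = E_initial - E_final

First find the scattered photon energy:
Initial wavelength: λ = hc/E = 2.9912 pm
Compton shift: Δλ = λ_C(1 - cos(73°)) = 1.7169 pm
Final wavelength: λ' = 2.9912 + 1.7169 = 4.7081 pm
Final photon energy: E' = hc/λ' = 263.3423 keV

Electron kinetic energy:
K_e = E - E' = 414.5000 - 263.3423 = 151.1577 keV

(Intermediate values are shown rounded; full precision is carried through to the final answer.)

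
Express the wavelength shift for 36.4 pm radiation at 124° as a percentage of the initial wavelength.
10.3931%

Calculate the Compton shift:
Δλ = λ_C(1 - cos(124°))
Δλ = 2.4263 × (1 - cos(124°))
Δλ = 2.4263 × 1.5592
Δλ = 3.7831 pm

Percentage change:
(Δλ/λ₀) × 100 = (3.7831/36.4) × 100
= 10.3931%

(Intermediate values are shown rounded; full precision is carried through to the final answer.)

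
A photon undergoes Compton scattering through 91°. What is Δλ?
2.4687 pm

Using the Compton scattering formula:
Δλ = λ_C(1 - cos θ)

where λ_C = h/(m_e·c) ≈ 2.4263 pm is the Compton wavelength of an electron.

For θ = 91°:
cos(91°) = -0.0175
1 - cos(91°) = 1.0175

Δλ = 2.4263 × 1.0175
Δλ = 2.4687 pm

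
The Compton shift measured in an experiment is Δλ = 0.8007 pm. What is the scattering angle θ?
47.93°

From the Compton formula Δλ = λ_C(1 - cos θ), we can solve for θ:

cos θ = 1 - Δλ/λ_C

Given:
- Δλ = 0.8007 pm
- λ_C = h/(m_e·c) ≈ 2.42631024 pm

cos θ = 1 - 0.8007/2.42631024
cos θ = 1 - 0.330007
cos θ = 0.669993

θ = arccos(0.669993)
θ = 47.93°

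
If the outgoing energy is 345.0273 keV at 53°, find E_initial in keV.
471.9000 keV

Convert final energy to wavelength (hc ≈ 1239.842 keV·pm):
λ' = hc/E' = 1239.842 / 345.0273 = 3.5935 pm

Calculate the Compton shift:
Δλ = λ_C(1 - cos(53°))
Δλ = 2.4263 × (1 - cos(53°))
Δλ = 0.9661 pm

Initial wavelength:
λ = λ' - Δλ = 3.5935 - 0.9661 = 2.6273 pm

Initial energy:
E = hc/λ = 1239.842 / 2.6273 = 471.9000 keV

(Intermediate values are shown rounded; full precision is carried through to the final answer.)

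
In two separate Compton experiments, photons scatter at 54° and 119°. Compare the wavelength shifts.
119° produces the larger shift by a factor of 3.602

Calculate both shifts using Δλ = λ_C(1 - cos θ):

For θ₁ = 54°:
Δλ₁ = 2.4263 × (1 - cos(54°))
Δλ₁ = 2.4263 × 0.4122
Δλ₁ = 1.0002 pm

For θ₂ = 119°:
Δλ₂ = 2.4263 × (1 - cos(119°))
Δλ₂ = 2.4263 × 1.4848
Δλ₂ = 3.6026 pm

The 119° angle produces the larger shift.
Ratio: 3.6026/1.0002 = 3.602

(Intermediate values are shown rounded; full precision is carried through to the final answer.)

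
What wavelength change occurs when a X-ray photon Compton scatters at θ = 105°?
3.0543 pm

Using the Compton scattering formula:
Δλ = λ_C(1 - cos θ)

where λ_C = h/(m_e·c) ≈ 2.4263 pm is the Compton wavelength of an electron.

For θ = 105°:
cos(105°) = -0.2588
1 - cos(105°) = 1.2588

Δλ = 2.4263 × 1.2588
Δλ = 3.0543 pm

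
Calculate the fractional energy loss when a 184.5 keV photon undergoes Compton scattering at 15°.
0.0122 (or 1.22%)

Calculate initial and final photon energies:

Initial: E₀ = 184.5 keV → λ₀ = 6.7200 pm
Compton shift: Δλ = 0.0827 pm
Final wavelength: λ' = 6.8027 pm
Final energy: E' = 182.2577 keV

Fractional energy loss:
(E₀ - E')/E₀ = (184.5000 - 182.2577)/184.5000
= 2.2423/184.5000
= 0.0122
= 1.22%

(Intermediate values are shown rounded; full precision is carried through to the final answer.)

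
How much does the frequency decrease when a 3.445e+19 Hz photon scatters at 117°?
9.937e+18 Hz (decrease)

Convert frequency to wavelength (c = 299792458 m/s):
λ₀ = c/f₀ = 299792458/3.445e+19 = 8.7022484e-12 m = 8.7022 pm

Calculate Compton shift:
Δλ = λ_C(1 - cos(117°)) = 3.5278 pm

Final wavelength:
λ' = λ₀ + Δλ = 8.7022 + 3.5278 = 12.2301 pm

Final frequency:
f' = c/λ' = 299792458/1.2230080e-11 = 2.4512713e+19 Hz

Frequency shift (decrease):
Δf = f₀ - f' = 3.445e+19 - 2.4512713e+19 = 9.937e+18 Hz

(Intermediate values are shown rounded; full precision is carried through to the final answer.)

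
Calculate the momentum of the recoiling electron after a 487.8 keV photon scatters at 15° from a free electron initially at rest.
6.7476e-23 kg·m/s

The electron is initially at rest, so by conservation of momentum:
p⃗_e = p⃗₀ − p⃗'  (incident photon momentum minus scattered photon momentum)

Photon momentum magnitudes (p = h/λ = E/c):
λ₀ = hc/E₀ = 2.5417 pm → p₀ = h/λ₀ = 2.6069e-22 kg·m/s
Δλ = λ_C(1 − cos 15°) = 0.0827 pm
λ' = 2.6244 pm → p' = h/λ' = 2.5248e-22 kg·m/s

The scattered photon makes angle θ = 15° with the incident direction, so by the law of cosines:
|p⃗_e|² = p₀² + p'² − 2p₀p'cos θ
|p⃗_e|² = (2.6069e-22)² + (2.5248e-22)² − 2·2.6069e-22·2.5248e-22·cos(15°)
|p⃗_e| = 6.7476e-23 kg·m/s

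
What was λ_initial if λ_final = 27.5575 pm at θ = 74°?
25.8000 pm

From λ' = λ + Δλ, we have λ = λ' - Δλ

First calculate the Compton shift:
Δλ = λ_C(1 - cos θ)
Δλ = 2.4263 × (1 - cos(74°))
Δλ = 2.4263 × 0.7244
Δλ = 1.7575 pm

Initial wavelength:
λ = λ' - Δλ
λ = 27.5575 - 1.7575
λ = 25.8000 pm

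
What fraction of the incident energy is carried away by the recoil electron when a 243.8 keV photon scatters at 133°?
0.4452 (or 44.52%)

Calculate initial and final photon energies:

Initial: E₀ = 243.8 keV → λ₀ = 5.0855 pm
Compton shift: Δλ = 4.0810 pm
Final wavelength: λ' = 9.1665 pm
Final energy: E' = 135.2574 keV

Fractional energy loss:
(E₀ - E')/E₀ = (243.8000 - 135.2574)/243.8000
= 108.5426/243.8000
= 0.4452
= 44.52%

(Intermediate values are shown rounded; full precision is carried through to the final answer.)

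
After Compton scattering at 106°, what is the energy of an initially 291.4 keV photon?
168.6890 keV

First convert energy to wavelength:
λ = hc/E, with hc ≈ 1239.842 keV·pm (i.e. 1239.842 eV·nm)

For E = 291.4 keV = 291400 eV:
λ = 1239.842 keV·pm / 291.4 keV
λ = 4.2548 pm

Calculate the Compton shift:
Δλ = λ_C(1 - cos(106°)) = 2.4263 × 1.2756
Δλ = 3.0951 pm

Final wavelength:
λ' = 4.2548 + 3.0951 = 7.3499 pm

Final energy:
E' = hc/λ' = 1239.842 / 7.3499 = 168.6890 keV

(Intermediate values are shown rounded; full precision is carried through to the final answer.)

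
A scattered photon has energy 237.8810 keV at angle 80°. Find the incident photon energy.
386.6001 keV

Convert final energy to wavelength (hc ≈ 1239.842 keV·pm):
λ' = hc/E' = 1239.842 / 237.8810 = 5.2120 pm

Calculate the Compton shift:
Δλ = λ_C(1 - cos(80°))
Δλ = 2.4263 × (1 - cos(80°))
Δλ = 2.0050 pm

Initial wavelength:
λ = λ' - Δλ = 5.2120 - 2.0050 = 3.2070 pm

Initial energy:
E = hc/λ = 1239.842 / 3.2070 = 386.6001 keV

(Intermediate values are shown rounded; full precision is carried through to the final answer.)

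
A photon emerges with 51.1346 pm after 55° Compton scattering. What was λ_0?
50.1000 pm

From λ' = λ + Δλ, we have λ = λ' - Δλ

First calculate the Compton shift:
Δλ = λ_C(1 - cos θ)
Δλ = 2.4263 × (1 - cos(55°))
Δλ = 2.4263 × 0.4264
Δλ = 1.0346 pm

Initial wavelength:
λ = λ' - Δλ
λ = 51.1346 - 1.0346
λ = 50.1000 pm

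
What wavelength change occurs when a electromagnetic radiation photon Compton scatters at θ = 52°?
0.9325 pm

Using the Compton scattering formula:
Δλ = λ_C(1 - cos θ)

where λ_C = h/(m_e·c) ≈ 2.4263 pm is the Compton wavelength of an electron.

For θ = 52°:
cos(52°) = 0.6157
1 - cos(52°) = 0.3843

Δλ = 2.4263 × 0.3843
Δλ = 0.9325 pm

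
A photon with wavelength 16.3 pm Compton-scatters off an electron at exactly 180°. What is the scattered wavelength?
21.1526 pm

Using the Compton formula: λ' = λ + λ_C(1 − cos θ)

For θ = 180°, cos θ = -1 (exact) = -1.0000, so:
1 − cos 180° = 1 − (-1) = 2.0000

Δλ = λ_C × 2.0000 = 2.4263 × 2.0000 = 4.8526 pm

λ' = 16.3 + 4.8526 = 21.1526 pm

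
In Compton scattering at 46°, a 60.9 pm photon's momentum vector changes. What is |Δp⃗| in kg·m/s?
8.4523e-24 kg·m/s

Photon momentum magnitude is p = h/λ.

Initial momentum:
p₀ = h/λ = 6.6261e-34/6.0900e-11 = 1.0880e-23 kg·m/s

After scattering:
λ' = λ + Δλ = 60.9 + 0.7409 = 61.6409 pm
p' = h/λ' = 6.6261e-34/6.1641e-11 = 1.0749e-23 kg·m/s

Momentum is a vector; the scattered photon's direction makes angle θ = 46° with the incident direction. The magnitude of the vector change Δp⃗ = p⃗₀ − p⃗' is found from the law of cosines:
|Δp⃗|² = p₀² + p'² − 2p₀p'cos θ
|Δp⃗|² = (1.0880e-23)² + (1.0749e-23)² − 2·1.0880e-23·1.0749e-23·cos(46°)
|Δp⃗| = 8.4523e-24 kg·m/s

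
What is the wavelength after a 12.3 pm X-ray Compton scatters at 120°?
15.9395 pm

Using the Compton scattering formula:
λ' = λ + Δλ = λ + λ_C(1 - cos θ)

Given:
- Initial wavelength λ = 12.3 pm
- Scattering angle θ = 120°
- Compton wavelength λ_C ≈ 2.4263 pm

Calculate the shift:
Δλ = 2.4263 × (1 - cos(120°))
Δλ = 2.4263 × 1.5000
Δλ = 3.6395 pm

Final wavelength:
λ' = 12.3 + 3.6395 = 15.9395 pm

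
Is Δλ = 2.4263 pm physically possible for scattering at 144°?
No, inconsistent

Calculate the expected shift for θ = 144°:

Δλ_expected = λ_C(1 - cos(144°))
Δλ_expected = 2.4263 × (1 - cos(144°))
Δλ_expected = 2.4263 × 1.8090
Δλ_expected = 4.3892 pm

Given shift: 2.4263 pm
Expected shift: 4.3892 pm
Difference: 1.9629 pm

The values do not match. The given shift corresponds to θ ≈ 90.0°, not 144°.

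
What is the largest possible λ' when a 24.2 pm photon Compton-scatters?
29.0526 pm (at θ = 180°)

The Compton shift is Δλ = λ_C(1 − cos θ).

Since cos θ ranges from −1 to 1, the factor (1 − cos θ) ranges from 0 to 2; the maximum shift occurs at θ = 180° (backscattering):
Δλ_max = 2λ_C = 2 × 2.4263 pm = 4.8526 pm

Maximum scattered wavelength:
λ'_max = λ₀ + Δλ_max = 24.2 + 4.8526 = 29.0526 pm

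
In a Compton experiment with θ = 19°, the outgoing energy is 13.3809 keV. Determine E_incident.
13.4000 keV

Convert final energy to wavelength (hc ≈ 1239.842 keV·pm):
λ' = hc/E' = 1239.842 / 13.3809 = 92.6576 pm

Calculate the Compton shift:
Δλ = λ_C(1 - cos(19°))
Δλ = 2.4263 × (1 - cos(19°))
Δλ = 0.1322 pm

Initial wavelength:
λ = λ' - Δλ = 92.6576 - 0.1322 = 92.5254 pm

Initial energy:
E = hc/λ = 1239.842 / 92.5254 = 13.4000 keV

(Intermediate values are shown rounded; full precision is carried through to the final answer.)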